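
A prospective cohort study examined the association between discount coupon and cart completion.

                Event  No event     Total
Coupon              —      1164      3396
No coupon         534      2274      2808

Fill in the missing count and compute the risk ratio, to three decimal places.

3.456

The missing cell is in the exposed row: 3396 − 1164 = 2232.
So a = 2232, b = 1164, c = 534, d = 2274.
RR = [a/(a+b)] / [c/(c+d)] = (2232/3396) / (534/2808) = 0.65724/0.19017 = 3.45607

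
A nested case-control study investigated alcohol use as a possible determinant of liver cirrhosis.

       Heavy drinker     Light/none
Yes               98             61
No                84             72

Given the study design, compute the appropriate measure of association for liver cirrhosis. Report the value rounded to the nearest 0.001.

1.377

Reading the table with exposure as columns: a = 98 (Heavy drinker, case), b = 84 (Heavy drinker, non-case), c = 61 (Light/none, case), d = 72.
This is a nested case-control study: participants were sampled on outcome status, so risks in the source population cannot be estimated directly — relative risk is not valid here. The odds ratio is the appropriate measure.
OR = (a·d)/(b·c) = (98 × 72) / (84 × 61) = 7056 / 5124 = 1.37705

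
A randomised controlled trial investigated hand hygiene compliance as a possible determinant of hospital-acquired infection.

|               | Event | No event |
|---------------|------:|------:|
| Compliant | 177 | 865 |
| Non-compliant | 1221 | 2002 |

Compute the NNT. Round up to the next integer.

Risk in treated group = 177/1042 = 0.16987; risk in control = 1221/3223 = 0.37884.
Absolute risk reduction = 0.37884 − 0.16987 = 0.20897
NNT = 1 / ARR = 1 / 0.20897 = 4.785 → round up → 5

5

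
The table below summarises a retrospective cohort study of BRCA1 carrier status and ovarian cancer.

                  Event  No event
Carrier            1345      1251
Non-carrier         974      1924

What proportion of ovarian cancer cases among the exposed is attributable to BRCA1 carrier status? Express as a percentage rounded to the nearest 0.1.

35.1

Cells: a = 1345, b = 1251, c = 974, d = 1924.
Risk in exposed = 1345/2596 = 0.51810; risk in unexposed = 974/2898 = 0.33609.
RR = 0.51810/0.33609 = 1.54155
AR% = (RR − 1)/RR × 100 = (1.54155 − 1)/1.54155 × 100 = 35.1301%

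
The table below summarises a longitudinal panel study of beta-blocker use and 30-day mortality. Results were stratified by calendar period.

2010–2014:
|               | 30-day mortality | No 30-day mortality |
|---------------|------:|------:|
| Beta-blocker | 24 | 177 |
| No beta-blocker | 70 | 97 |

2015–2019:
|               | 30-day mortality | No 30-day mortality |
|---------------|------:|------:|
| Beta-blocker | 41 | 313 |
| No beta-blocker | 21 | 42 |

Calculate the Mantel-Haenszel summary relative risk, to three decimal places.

0.305

RR_MH = Σ(aᵢ·n₀ᵢ/nᵢ) / Σ(cᵢ·n₁ᵢ/nᵢ), with n₁ᵢ = aᵢ+bᵢ (exposed), n₀ᵢ = cᵢ+dᵢ (unexposed), nᵢ = n₁ᵢ+n₀ᵢ.
Stratum 1 (2010–2014): n₁ = 201, n₀ = 167, n = 368; a·n₀/n = 24·167/368 = 10.8913; c·n₁/n = 70·201/368 = 38.2337
Stratum 2 (2015–2019): n₁ = 354, n₀ = 63, n = 417; a·n₀/n = 41·63/417 = 6.1942; c·n₁/n = 21·354/417 = 17.8273
RR_MH = (10.8913 + 6.1942) / (38.2337 + 17.8273) = 17.0855 / 56.0610 = 0.30477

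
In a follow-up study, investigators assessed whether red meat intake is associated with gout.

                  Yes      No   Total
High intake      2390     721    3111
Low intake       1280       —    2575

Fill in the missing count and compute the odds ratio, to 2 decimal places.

3.35

The missing cell is in the unexposed row: 2575 − 1280 = 1295.
So a = 2390, b = 721, c = 1280, d = 1295.
OR = (a·d)/(b·c) = (2390 × 1295) / (721 × 1280) = 3095050 / 922880 = 3.35369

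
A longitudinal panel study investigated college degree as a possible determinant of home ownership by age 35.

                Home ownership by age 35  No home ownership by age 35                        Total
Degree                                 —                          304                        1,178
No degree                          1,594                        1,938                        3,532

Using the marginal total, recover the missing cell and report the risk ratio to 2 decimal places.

1.64

The missing cell is in the exposed row: 1178 − 304 = 874.
So a = 874, b = 304, c = 1594, d = 1938.
RR = [a/(a+b)] / [c/(c+d)] = (874/1178) / (1594/3532) = 0.74194/0.45130 = 1.64399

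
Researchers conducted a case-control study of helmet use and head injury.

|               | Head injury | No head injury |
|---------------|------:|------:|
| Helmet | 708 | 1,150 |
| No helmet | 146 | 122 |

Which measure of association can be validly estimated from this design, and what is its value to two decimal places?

Cells: a = 708, b = 1150, c = 146, d = 122.
This is a case-control study: participants were sampled on outcome status, so risks in the source population cannot be estimated directly — relative risk is not valid here. The odds ratio is the appropriate measure.
OR = (a·d)/(b·c) = (708 × 122) / (1150 × 146) = 86376 / 167900 = 0.51445

0.51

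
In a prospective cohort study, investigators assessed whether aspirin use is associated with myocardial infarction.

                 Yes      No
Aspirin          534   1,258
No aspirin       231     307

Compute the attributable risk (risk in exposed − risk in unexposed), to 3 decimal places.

Cells: a = 534, b = 1258, c = 231, d = 307.
Risk in exposed = 534/1792 = 0.297991; risk in unexposed = 231/538 = 0.429368.
Risk difference = 0.297991 − 0.429368 = -0.131377

-0.131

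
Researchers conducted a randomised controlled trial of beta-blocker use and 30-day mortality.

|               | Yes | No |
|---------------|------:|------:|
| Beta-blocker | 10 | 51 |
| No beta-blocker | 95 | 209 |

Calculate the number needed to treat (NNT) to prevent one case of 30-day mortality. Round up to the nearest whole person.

Risk in treated group = 10/61 = 0.16393; risk in control = 95/304 = 0.31250.
Absolute risk reduction = 0.31250 − 0.16393 = 0.14857
NNT = 1 / ARR = 1 / 0.14857 = 6.731 → round up → 7

7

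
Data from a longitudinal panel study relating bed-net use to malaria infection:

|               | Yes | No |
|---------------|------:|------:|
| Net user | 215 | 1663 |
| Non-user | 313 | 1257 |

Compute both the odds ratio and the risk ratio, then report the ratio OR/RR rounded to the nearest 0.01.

Cells: a = 215, b = 1663, c = 313, d = 1257.
OR = (215·1257)/(1663·313) = 270255/520519 = 0.51920
Risk in exposed = 215/1878 = 0.11448; risk in unexposed = 313/1570 = 0.19936; RR = 0.57425
OR/RR = 0.51920 / 0.57425 = 0.90415
The outcome is not rare, so the OR lies further from 1 than the RR.

0.90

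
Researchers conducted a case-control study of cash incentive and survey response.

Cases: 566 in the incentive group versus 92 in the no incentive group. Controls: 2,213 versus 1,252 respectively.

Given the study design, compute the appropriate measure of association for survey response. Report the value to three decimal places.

From the description: a = 566, b = 2213, c = 92, d = 1252.
This is a case-control study: participants were sampled on outcome status, so risks in the source population cannot be estimated directly — relative risk is not valid here. The odds ratio is the appropriate measure.
OR = (a·d)/(b·c) = (566 × 1252) / (2213 × 92) = 708632 / 203596 = 3.48058

3.481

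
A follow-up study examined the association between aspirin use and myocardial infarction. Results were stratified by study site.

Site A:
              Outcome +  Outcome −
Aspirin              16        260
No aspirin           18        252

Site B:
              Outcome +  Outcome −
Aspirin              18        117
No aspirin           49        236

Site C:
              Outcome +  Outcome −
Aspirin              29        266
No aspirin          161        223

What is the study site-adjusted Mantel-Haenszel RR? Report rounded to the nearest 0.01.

0.39

RR_MH = Σ(aᵢ·n₀ᵢ/nᵢ) / Σ(cᵢ·n₁ᵢ/nᵢ), with n₁ᵢ = aᵢ+bᵢ (exposed), n₀ᵢ = cᵢ+dᵢ (unexposed), nᵢ = n₁ᵢ+n₀ᵢ.
Stratum 1 (Site A): n₁ = 276, n₀ = 270, n = 546; a·n₀/n = 16·270/546 = 7.9121; c·n₁/n = 18·276/546 = 9.0989
Stratum 2 (Site B): n₁ = 135, n₀ = 285, n = 420; a·n₀/n = 18·285/420 = 12.2143; c·n₁/n = 49·135/420 = 15.7500
Stratum 3 (Site C): n₁ = 295, n₀ = 384, n = 679; a·n₀/n = 29·384/679 = 16.4006; c·n₁/n = 161·295/679 = 69.9485
RR_MH = (7.9121 + 12.2143 + 16.4006) / (9.0989 + 15.7500 + 69.9485) = 36.5270 / 94.7974 = 0.38532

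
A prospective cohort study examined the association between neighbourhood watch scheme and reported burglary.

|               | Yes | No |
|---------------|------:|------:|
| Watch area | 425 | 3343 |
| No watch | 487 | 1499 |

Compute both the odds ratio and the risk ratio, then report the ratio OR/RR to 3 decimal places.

0.851

Cells: a = 425, b = 3343, c = 487, d = 1499.
OR = (425·1499)/(3343·487) = 637075/1628041 = 0.39131
Risk in exposed = 425/3768 = 0.11279; risk in unexposed = 487/1986 = 0.24522; RR = 0.45997
OR/RR = 0.39131 / 0.45997 = 0.85074
The outcome is not rare, so the OR lies further from 1 than the RR.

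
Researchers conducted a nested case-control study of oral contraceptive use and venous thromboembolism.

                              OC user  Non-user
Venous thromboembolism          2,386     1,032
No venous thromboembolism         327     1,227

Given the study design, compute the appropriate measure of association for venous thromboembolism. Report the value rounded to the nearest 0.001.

8.675

Reading the table with exposure as columns: a = 2386 (OC user, case), b = 327 (OC user, non-case), c = 1032 (Non-user, case), d = 1227.
This is a nested case-control study: participants were sampled on outcome status, so risks in the source population cannot be estimated directly — relative risk is not valid here. The odds ratio is the appropriate measure.
OR = (a·d)/(b·c) = (2386 × 1227) / (327 × 1032) = 2927622 / 337464 = 8.67536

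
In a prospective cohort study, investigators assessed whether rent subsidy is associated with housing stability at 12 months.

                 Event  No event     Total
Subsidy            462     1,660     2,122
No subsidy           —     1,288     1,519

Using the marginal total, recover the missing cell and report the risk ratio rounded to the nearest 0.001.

1.432

The missing cell is in the unexposed row: 1519 − 1288 = 231.
So a = 462, b = 1660, c = 231, d = 1288.
RR = [a/(a+b)] / [c/(c+d)] = (462/2122) / (231/1519) = 0.21772/0.15207 = 1.43167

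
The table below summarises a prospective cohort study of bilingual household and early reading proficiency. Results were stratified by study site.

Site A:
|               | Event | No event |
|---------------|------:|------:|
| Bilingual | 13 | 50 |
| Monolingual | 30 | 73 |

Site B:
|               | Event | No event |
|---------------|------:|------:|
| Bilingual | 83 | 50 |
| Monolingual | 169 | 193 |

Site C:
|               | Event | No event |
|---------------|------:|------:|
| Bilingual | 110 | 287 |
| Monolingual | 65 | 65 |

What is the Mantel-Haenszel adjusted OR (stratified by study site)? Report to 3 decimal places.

0.840

OR_MH = Σ(aᵢdᵢ/nᵢ) / Σ(bᵢcᵢ/nᵢ), where nᵢ is the stratum total.
Stratum 1 (Site A): n = 166; a·d/n = 13·73/166 = 5.7169; b·c/n = 50·30/166 = 9.0361
Stratum 2 (Site B): n = 495; a·d/n = 83·193/495 = 32.3616; b·c/n = 50·169/495 = 17.0707
Stratum 3 (Site C): n = 527; a·d/n = 110·65/527 = 13.5674; b·c/n = 287·65/527 = 35.3985
OR_MH = (5.7169 + 32.3616 + 13.5674) / (9.0361 + 17.0707 + 35.3985) = 51.6458 / 61.5053 = 0.83970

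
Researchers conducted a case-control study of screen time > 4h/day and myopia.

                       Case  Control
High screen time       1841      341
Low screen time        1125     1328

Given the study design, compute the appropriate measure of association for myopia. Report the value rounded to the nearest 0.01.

Cells: a = 1841, b = 341, c = 1125, d = 1328.
This is a case-control study: participants were sampled on outcome status, so risks in the source population cannot be estimated directly — relative risk is not valid here. The odds ratio is the appropriate measure.
OR = (a·d)/(b·c) = (1841 × 1328) / (341 × 1125) = 2444848 / 383625 = 6.37302

6.37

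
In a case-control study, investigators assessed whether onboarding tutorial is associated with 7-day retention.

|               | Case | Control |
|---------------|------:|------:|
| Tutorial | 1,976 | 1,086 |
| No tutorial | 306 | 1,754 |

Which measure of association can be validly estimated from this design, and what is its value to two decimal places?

10.43

Cells: a = 1976, b = 1086, c = 306, d = 1754.
This is a case-control study: participants were sampled on outcome status, so risks in the source population cannot be estimated directly — relative risk is not valid here. The odds ratio is the appropriate measure.
OR = (a·d)/(b·c) = (1976 × 1754) / (1086 × 306) = 3465904 / 332316 = 10.42954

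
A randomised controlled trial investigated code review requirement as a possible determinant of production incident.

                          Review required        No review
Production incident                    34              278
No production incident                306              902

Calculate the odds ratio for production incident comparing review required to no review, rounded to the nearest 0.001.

0.361

Reading the table with exposure as columns: a = 34 (Review required, case), b = 306 (Review required, non-case), c = 278 (No review, case), d = 902.
OR = (a·d)/(b·c) = (34 × 902) / (306 × 278) = 30668 / 85068 = 0.36051
Exposure is associated with lower odds of production incident (OR = 0.36 < 1).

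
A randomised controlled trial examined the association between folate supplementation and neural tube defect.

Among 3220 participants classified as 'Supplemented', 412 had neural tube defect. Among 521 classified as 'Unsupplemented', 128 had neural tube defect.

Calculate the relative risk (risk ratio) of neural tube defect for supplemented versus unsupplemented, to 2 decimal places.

From the description: a = 412, b = 2808, c = 128, d = 393.
Risk in exposed = 412/3220 = 0.12795; risk in unexposed = 128/521 = 0.24568.
RR = 0.12795 / 0.24568 = 0.52080
The risk is 48% lower among the exposed than among the unexposed.

0.52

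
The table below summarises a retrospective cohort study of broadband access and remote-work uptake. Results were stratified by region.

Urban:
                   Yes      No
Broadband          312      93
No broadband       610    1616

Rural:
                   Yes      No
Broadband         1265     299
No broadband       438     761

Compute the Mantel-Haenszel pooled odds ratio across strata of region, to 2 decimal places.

OR_MH = Σ(aᵢdᵢ/nᵢ) / Σ(bᵢcᵢ/nᵢ), where nᵢ is the stratum total.
Stratum 1 (Urban): n = 2631; a·d/n = 312·1616/2631 = 191.6351; b·c/n = 93·610/2631 = 21.5621
Stratum 2 (Rural): n = 2763; a·d/n = 1265·761/2763 = 348.4130; b·c/n = 299·438/2763 = 47.3985
OR_MH = (191.6351 + 348.4130) / (21.5621 + 47.3985) = 540.0481 / 68.9606 = 7.83125

7.83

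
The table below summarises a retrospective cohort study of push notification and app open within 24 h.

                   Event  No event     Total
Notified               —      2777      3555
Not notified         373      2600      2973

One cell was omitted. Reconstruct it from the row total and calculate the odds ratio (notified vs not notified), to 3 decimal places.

The missing cell is in the exposed row: 3555 − 2777 = 778.
So a = 778, b = 2777, c = 373, d = 2600.
OR = (a·d)/(b·c) = (778 × 2600) / (2777 × 373) = 2022800 / 1035821 = 1.95285

1.953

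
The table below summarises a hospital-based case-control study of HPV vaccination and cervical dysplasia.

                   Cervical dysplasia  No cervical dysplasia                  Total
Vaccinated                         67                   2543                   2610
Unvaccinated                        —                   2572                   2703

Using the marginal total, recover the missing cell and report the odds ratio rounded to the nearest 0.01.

The missing cell is in the unexposed row: 2703 − 2572 = 131.
So a = 67, b = 2543, c = 131, d = 2572.
OR = (a·d)/(b·c) = (67 × 2572) / (2543 × 131) = 172324 / 333133 = 0.51728

0.52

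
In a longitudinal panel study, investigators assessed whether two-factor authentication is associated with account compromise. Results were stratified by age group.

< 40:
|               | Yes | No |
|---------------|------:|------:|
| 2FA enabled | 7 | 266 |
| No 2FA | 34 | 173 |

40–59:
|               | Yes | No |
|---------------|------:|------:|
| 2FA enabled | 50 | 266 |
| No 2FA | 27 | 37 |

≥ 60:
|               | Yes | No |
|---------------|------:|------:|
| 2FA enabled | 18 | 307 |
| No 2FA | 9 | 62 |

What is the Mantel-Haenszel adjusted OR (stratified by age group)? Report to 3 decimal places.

0.228

OR_MH = Σ(aᵢdᵢ/nᵢ) / Σ(bᵢcᵢ/nᵢ), where nᵢ is the stratum total.
Stratum 1 (< 40): n = 480; a·d/n = 7·173/480 = 2.5229; b·c/n = 266·34/480 = 18.8417
Stratum 2 (40–59): n = 380; a·d/n = 50·37/380 = 4.8684; b·c/n = 266·27/380 = 18.9000
Stratum 3 (≥ 60): n = 396; a·d/n = 18·62/396 = 2.8182; b·c/n = 307·9/396 = 6.9773
OR_MH = (2.5229 + 4.8684 + 2.8182) / (18.8417 + 18.9000 + 6.9773) = 10.2095 / 44.7189 = 0.22830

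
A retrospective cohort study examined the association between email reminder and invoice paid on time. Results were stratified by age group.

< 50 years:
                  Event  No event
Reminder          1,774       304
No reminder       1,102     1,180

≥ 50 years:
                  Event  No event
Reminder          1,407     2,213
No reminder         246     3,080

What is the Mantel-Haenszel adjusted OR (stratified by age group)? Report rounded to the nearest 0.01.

OR_MH = Σ(aᵢdᵢ/nᵢ) / Σ(bᵢcᵢ/nᵢ), where nᵢ is the stratum total.
Stratum 1 (< 50 years): n = 4360; a·d/n = 1774·1180/4360 = 480.1193; b·c/n = 304·1102/4360 = 76.8367
Stratum 2 (≥ 50 years): n = 6946; a·d/n = 1407·3080/6946 = 623.8929; b·c/n = 2213·246/6946 = 78.3758
OR_MH = (480.1193 + 623.8929) / (76.8367 + 78.3758) = 1104.0122 / 155.2125 = 7.11291

7.11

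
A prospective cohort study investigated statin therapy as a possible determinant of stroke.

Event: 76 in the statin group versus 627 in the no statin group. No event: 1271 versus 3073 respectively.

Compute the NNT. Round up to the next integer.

Risk in treated group = 76/1347 = 0.05642; risk in control = 627/3700 = 0.16946.
Absolute risk reduction = 0.16946 − 0.05642 = 0.11304
NNT = 1 / ARR = 1 / 0.11304 = 8.847 → round up → 9

9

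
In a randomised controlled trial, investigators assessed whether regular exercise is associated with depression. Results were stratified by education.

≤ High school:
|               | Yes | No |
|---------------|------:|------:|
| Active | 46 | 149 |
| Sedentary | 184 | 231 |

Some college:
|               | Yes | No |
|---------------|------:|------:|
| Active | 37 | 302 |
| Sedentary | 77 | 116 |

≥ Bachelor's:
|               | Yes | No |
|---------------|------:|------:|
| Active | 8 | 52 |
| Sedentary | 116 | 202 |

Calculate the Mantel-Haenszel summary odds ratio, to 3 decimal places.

OR_MH = Σ(aᵢdᵢ/nᵢ) / Σ(bᵢcᵢ/nᵢ), where nᵢ is the stratum total.
Stratum 1 (≤ High school): n = 610; a·d/n = 46·231/610 = 17.4197; b·c/n = 149·184/610 = 44.9443
Stratum 2 (Some college): n = 532; a·d/n = 37·116/532 = 8.0677; b·c/n = 302·77/532 = 43.7105
Stratum 3 (≥ Bachelor's): n = 378; a·d/n = 8·202/378 = 4.2751; b·c/n = 52·116/378 = 15.9577
OR_MH = (17.4197 + 8.0677 + 4.2751) / (44.9443 + 43.7105 + 15.9577) = 29.7625 / 104.6125 = 0.28450

0.285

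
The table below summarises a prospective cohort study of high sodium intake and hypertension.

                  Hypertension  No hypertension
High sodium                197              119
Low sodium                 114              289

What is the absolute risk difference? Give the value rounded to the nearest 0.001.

0.341

Cells: a = 197, b = 119, c = 114, d = 289.
Risk in exposed = 197/316 = 0.623418; risk in unexposed = 114/403 = 0.282878.
Risk difference = 0.623418 − 0.282878 = 0.340539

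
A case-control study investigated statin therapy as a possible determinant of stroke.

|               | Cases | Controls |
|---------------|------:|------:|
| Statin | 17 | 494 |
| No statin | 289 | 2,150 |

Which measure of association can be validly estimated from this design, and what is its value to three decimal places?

0.256

Cells: a = 17, b = 494, c = 289, d = 2150.
This is a case-control study: participants were sampled on outcome status, so risks in the source population cannot be estimated directly — relative risk is not valid here. The odds ratio is the appropriate measure.
OR = (a·d)/(b·c) = (17 × 2150) / (494 × 289) = 36550 / 142766 = 0.25601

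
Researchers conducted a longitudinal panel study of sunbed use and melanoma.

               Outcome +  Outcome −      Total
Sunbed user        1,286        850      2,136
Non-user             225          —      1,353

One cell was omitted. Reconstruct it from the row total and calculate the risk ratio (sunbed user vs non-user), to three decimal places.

The missing cell is in the unexposed row: 1353 − 225 = 1128.
So a = 1286, b = 850, c = 225, d = 1128.
RR = [a/(a+b)] / [c/(c+d)] = (1286/2136) / (225/1353) = 0.60206/0.16630 = 3.62039

3.620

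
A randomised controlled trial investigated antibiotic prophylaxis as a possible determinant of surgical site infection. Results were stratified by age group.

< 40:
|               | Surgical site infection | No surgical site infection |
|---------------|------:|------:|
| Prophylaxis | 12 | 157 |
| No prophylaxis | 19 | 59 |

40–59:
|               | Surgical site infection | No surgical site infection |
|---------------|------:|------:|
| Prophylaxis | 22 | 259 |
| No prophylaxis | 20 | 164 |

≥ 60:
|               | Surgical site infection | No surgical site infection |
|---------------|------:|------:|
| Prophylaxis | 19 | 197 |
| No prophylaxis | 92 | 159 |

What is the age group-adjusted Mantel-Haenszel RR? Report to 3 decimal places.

RR_MH = Σ(aᵢ·n₀ᵢ/nᵢ) / Σ(cᵢ·n₁ᵢ/nᵢ), with n₁ᵢ = aᵢ+bᵢ (exposed), n₀ᵢ = cᵢ+dᵢ (unexposed), nᵢ = n₁ᵢ+n₀ᵢ.
Stratum 1 (< 40): n₁ = 169, n₀ = 78, n = 247; a·n₀/n = 12·78/247 = 3.7895; c·n₁/n = 19·169/247 = 13.0000
Stratum 2 (40–59): n₁ = 281, n₀ = 184, n = 465; a·n₀/n = 22·184/465 = 8.7054; c·n₁/n = 20·281/465 = 12.0860
Stratum 3 (≥ 60): n₁ = 216, n₀ = 251, n = 467; a·n₀/n = 19·251/467 = 10.2120; c·n₁/n = 92·216/467 = 42.5525
RR_MH = (3.7895 + 8.7054 + 10.2120) / (13.0000 + 12.0860 + 42.5525) = 22.7068 / 67.6385 = 0.33571

0.336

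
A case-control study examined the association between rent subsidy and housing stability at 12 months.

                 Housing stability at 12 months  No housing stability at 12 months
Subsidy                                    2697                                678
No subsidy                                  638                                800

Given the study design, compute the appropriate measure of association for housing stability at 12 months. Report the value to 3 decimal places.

Cells: a = 2697, b = 678, c = 638, d = 800.
This is a case-control study: participants were sampled on outcome status, so risks in the source population cannot be estimated directly — relative risk is not valid here. The odds ratio is the appropriate measure.
OR = (a·d)/(b·c) = (2697 × 800) / (678 × 638) = 2157600 / 432564 = 4.98793

4.988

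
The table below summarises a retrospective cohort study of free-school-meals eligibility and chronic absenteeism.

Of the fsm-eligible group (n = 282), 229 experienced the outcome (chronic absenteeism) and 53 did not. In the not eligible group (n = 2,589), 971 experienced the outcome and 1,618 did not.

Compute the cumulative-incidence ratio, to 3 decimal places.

2.165

From the description: a = 229, b = 53, c = 971, d = 1618.
Risk in exposed = 229/282 = 0.81206; risk in unexposed = 971/2589 = 0.37505.
RR = 0.81206 / 0.37505 = 2.16521
The risk among the exposed is 2.17 times that among the unexposed.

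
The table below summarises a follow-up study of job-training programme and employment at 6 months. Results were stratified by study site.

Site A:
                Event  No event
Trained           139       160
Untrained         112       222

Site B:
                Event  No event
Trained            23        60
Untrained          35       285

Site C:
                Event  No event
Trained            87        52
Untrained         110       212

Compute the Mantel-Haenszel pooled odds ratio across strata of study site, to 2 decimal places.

OR_MH = Σ(aᵢdᵢ/nᵢ) / Σ(bᵢcᵢ/nᵢ), where nᵢ is the stratum total.
Stratum 1 (Site A): n = 633; a·d/n = 139·222/633 = 48.7488; b·c/n = 160·112/633 = 28.3096
Stratum 2 (Site B): n = 403; a·d/n = 23·285/403 = 16.2655; b·c/n = 60·35/403 = 5.2109
Stratum 3 (Site C): n = 461; a·d/n = 87·212/461 = 40.0087; b·c/n = 52·110/461 = 12.4078
OR_MH = (48.7488 + 16.2655 + 40.0087) / (28.3096 + 5.2109 + 12.4078) = 105.0230 / 45.9284 = 2.28667

2.29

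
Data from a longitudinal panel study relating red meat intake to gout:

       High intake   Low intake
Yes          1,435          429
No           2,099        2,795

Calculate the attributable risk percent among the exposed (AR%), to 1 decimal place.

Reading the table with exposure as columns: a = 1435 (High intake, case), b = 2099 (High intake, non-case), c = 429 (Low intake, case), d = 2795.
Risk in exposed = 1435/3534 = 0.40606; risk in unexposed = 429/3224 = 0.13306.
RR = 0.40606/0.13306 = 3.05157
AR% = (RR − 1)/RR × 100 = (3.05157 − 1)/3.05157 × 100 = 67.2300%

67.2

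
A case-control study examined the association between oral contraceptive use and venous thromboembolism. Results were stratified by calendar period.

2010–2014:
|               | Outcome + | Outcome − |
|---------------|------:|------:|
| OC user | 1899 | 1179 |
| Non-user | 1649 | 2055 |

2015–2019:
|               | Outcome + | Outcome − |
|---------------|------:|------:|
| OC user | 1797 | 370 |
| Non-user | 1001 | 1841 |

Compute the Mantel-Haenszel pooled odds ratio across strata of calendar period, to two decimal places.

OR_MH = Σ(aᵢdᵢ/nᵢ) / Σ(bᵢcᵢ/nᵢ), where nᵢ is the stratum total.
Stratum 1 (2010–2014): n = 6782; a·d/n = 1899·2055/6782 = 575.4121; b·c/n = 1179·1649/6782 = 286.6663
Stratum 2 (2015–2019): n = 5009; a·d/n = 1797·1841/5009 = 660.4666; b·c/n = 370·1001/5009 = 73.9409
OR_MH = (575.4121 + 660.4666) / (286.6663 + 73.9409) = 1235.8787 / 360.6072 = 3.42722

3.43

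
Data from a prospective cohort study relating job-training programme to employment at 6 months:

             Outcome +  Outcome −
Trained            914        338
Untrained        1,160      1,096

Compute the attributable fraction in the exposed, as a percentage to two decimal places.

29.57

Cells: a = 914, b = 338, c = 1160, d = 1096.
Risk in exposed = 914/1252 = 0.73003; risk in unexposed = 1160/2256 = 0.51418.
RR = 0.73003/0.51418 = 1.41979
AR% = (RR − 1)/RR × 100 = (1.41979 − 1)/1.41979 × 100 = 29.5669%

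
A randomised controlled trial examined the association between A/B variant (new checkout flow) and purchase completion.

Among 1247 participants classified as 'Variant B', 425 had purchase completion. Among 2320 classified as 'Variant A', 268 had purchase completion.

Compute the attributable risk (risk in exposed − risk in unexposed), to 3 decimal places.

From the description: a = 425, b = 822, c = 268, d = 2052.
Risk in exposed = 425/1247 = 0.340818; risk in unexposed = 268/2320 = 0.115517.
Risk difference = 0.340818 − 0.115517 = 0.225301

0.225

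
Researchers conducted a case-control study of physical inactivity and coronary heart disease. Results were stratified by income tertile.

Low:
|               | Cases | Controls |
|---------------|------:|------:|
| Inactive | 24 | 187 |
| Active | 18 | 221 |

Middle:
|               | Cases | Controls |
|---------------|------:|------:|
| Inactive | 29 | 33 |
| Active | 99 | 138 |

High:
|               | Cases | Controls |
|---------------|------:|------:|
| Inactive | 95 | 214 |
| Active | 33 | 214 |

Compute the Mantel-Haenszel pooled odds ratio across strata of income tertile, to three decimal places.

1.985

OR_MH = Σ(aᵢdᵢ/nᵢ) / Σ(bᵢcᵢ/nᵢ), where nᵢ is the stratum total.
Stratum 1 (Low): n = 450; a·d/n = 24·221/450 = 11.7867; b·c/n = 187·18/450 = 7.4800
Stratum 2 (Middle): n = 299; a·d/n = 29·138/299 = 13.3846; b·c/n = 33·99/299 = 10.9264
Stratum 3 (High): n = 556; a·d/n = 95·214/556 = 36.5647; b·c/n = 214·33/556 = 12.7014
OR_MH = (11.7867 + 13.3846 + 36.5647) / (7.4800 + 10.9264 + 12.7014) = 61.7360 / 31.1079 = 1.98458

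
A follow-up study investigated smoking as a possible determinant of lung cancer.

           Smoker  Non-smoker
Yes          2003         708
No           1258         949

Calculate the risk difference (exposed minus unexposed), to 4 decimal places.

0.1870

Reading the table with exposure as columns: a = 2003 (Smoker, case), b = 1258 (Smoker, non-case), c = 708 (Non-smoker, case), d = 949.
Risk in exposed = 2003/3261 = 0.614229; risk in unexposed = 708/1657 = 0.427278.
Risk difference = 0.614229 − 0.427278 = 0.186951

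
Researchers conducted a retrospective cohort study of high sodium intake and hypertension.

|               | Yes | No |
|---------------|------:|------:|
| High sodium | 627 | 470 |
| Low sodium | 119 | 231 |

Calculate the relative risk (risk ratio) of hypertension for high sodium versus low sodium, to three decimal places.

Cells: a = 627, b = 470, c = 119, d = 231.
Risk in exposed = 627/1097 = 0.57156; risk in unexposed = 119/350 = 0.34000.
RR = 0.57156 / 0.34000 = 1.68106
The risk among the exposed is 1.68 times that among the unexposed.

1.681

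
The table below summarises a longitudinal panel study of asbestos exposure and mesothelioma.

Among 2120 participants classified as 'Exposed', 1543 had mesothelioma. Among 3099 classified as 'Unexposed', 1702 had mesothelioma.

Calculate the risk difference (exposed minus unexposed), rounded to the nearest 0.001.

From the description: a = 1543, b = 577, c = 1702, d = 1397.
Risk in exposed = 1543/2120 = 0.727830; risk in unexposed = 1702/3099 = 0.549209.
Risk difference = 0.727830 − 0.549209 = 0.178621

0.179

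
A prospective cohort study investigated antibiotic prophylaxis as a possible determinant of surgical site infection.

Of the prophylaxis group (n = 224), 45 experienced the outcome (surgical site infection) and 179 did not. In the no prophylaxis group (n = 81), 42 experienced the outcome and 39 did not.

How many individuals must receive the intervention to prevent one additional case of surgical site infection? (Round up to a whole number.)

4

Risk in treated group = 45/224 = 0.20089; risk in control = 42/81 = 0.51852.
Absolute risk reduction = 0.51852 − 0.20089 = 0.31763
NNT = 1 / ARR = 1 / 0.31763 = 3.148 → round up → 4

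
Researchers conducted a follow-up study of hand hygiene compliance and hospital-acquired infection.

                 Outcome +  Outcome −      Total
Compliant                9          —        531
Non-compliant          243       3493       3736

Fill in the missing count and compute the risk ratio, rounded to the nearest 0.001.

0.261

The missing cell is in the exposed row: 531 − 9 = 522.
So a = 9, b = 522, c = 243, d = 3493.
RR = [a/(a+b)] / [c/(c+d)] = (9/531) / (243/3736) = 0.01695/0.06504 = 0.26058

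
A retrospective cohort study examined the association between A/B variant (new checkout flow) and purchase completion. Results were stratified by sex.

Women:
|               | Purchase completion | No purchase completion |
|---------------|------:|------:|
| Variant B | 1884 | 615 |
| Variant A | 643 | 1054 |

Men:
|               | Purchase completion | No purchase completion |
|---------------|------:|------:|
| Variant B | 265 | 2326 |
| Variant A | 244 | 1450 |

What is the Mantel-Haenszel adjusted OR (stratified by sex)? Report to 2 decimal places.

OR_MH = Σ(aᵢdᵢ/nᵢ) / Σ(bᵢcᵢ/nᵢ), where nᵢ is the stratum total.
Stratum 1 (Women): n = 4196; a·d/n = 1884·1054/4196 = 473.2450; b·c/n = 615·643/4196 = 94.2433
Stratum 2 (Men): n = 4285; a·d/n = 265·1450/4285 = 89.6733; b·c/n = 2326·244/4285 = 132.4490
OR_MH = (473.2450 + 89.6733) / (94.2433 + 132.4490) = 562.9183 / 226.6923 = 2.48318

2.48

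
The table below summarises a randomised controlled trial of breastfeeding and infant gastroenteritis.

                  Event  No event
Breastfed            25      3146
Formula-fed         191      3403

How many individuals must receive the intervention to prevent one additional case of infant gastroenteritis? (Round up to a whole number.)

23

Risk in treated group = 25/3171 = 0.00788; risk in control = 191/3594 = 0.05314.
Absolute risk reduction = 0.05314 − 0.00788 = 0.04526
NNT = 1 / ARR = 1 / 0.04526 = 22.094 → round up → 23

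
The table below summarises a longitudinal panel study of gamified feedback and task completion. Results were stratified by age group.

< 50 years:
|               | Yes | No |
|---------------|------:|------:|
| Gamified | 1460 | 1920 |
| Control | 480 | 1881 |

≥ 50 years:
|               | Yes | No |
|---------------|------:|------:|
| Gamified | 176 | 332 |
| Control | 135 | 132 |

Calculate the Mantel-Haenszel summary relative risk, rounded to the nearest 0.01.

RR_MH = Σ(aᵢ·n₀ᵢ/nᵢ) / Σ(cᵢ·n₁ᵢ/nᵢ), with n₁ᵢ = aᵢ+bᵢ (exposed), n₀ᵢ = cᵢ+dᵢ (unexposed), nᵢ = n₁ᵢ+n₀ᵢ.
Stratum 1 (< 50 years): n₁ = 3380, n₀ = 2361, n = 5741; a·n₀/n = 1460·2361/5741 = 600.4285; c·n₁/n = 480·3380/5741 = 282.5989
Stratum 2 (≥ 50 years): n₁ = 508, n₀ = 267, n = 775; a·n₀/n = 176·267/775 = 60.6348; c·n₁/n = 135·508/775 = 88.4903
RR_MH = (600.4285 + 60.6348) / (282.5989 + 88.4903) = 661.0633 / 371.0892 = 1.78141

1.78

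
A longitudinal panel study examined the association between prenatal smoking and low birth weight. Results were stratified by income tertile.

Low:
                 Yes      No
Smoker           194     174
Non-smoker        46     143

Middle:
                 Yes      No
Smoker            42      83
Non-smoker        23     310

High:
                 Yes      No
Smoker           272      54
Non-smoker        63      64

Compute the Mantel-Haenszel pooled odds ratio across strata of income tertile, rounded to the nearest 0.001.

OR_MH = Σ(aᵢdᵢ/nᵢ) / Σ(bᵢcᵢ/nᵢ), where nᵢ is the stratum total.
Stratum 1 (Low): n = 557; a·d/n = 194·143/557 = 49.8061; b·c/n = 174·46/557 = 14.3698
Stratum 2 (Middle): n = 458; a·d/n = 42·310/458 = 28.4279; b·c/n = 83·23/458 = 4.1681
Stratum 3 (High): n = 453; a·d/n = 272·64/453 = 38.4283; b·c/n = 54·63/453 = 7.5099
OR_MH = (49.8061 + 28.4279 + 38.4283) / (14.3698 + 4.1681 + 7.5099) = 116.6623 / 26.0479 = 4.47876

4.479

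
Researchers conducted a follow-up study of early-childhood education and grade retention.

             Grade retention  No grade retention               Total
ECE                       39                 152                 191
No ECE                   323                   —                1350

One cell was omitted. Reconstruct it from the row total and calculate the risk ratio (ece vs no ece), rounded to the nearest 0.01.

0.85

The missing cell is in the unexposed row: 1350 − 323 = 1027.
So a = 39, b = 152, c = 323, d = 1027.
RR = [a/(a+b)] / [c/(c+d)] = (39/191) / (323/1350) = 0.20419/0.23926 = 0.85342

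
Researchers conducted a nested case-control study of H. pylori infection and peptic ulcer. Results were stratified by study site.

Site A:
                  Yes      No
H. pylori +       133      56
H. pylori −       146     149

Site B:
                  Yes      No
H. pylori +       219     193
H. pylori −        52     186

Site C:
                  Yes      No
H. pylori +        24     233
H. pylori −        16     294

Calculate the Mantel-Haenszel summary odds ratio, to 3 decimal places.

2.983

OR_MH = Σ(aᵢdᵢ/nᵢ) / Σ(bᵢcᵢ/nᵢ), where nᵢ is the stratum total.
Stratum 1 (Site A): n = 484; a·d/n = 133·149/484 = 40.9442; b·c/n = 56·146/484 = 16.8926
Stratum 2 (Site B): n = 650; a·d/n = 219·186/650 = 62.6677; b·c/n = 193·52/650 = 15.4400
Stratum 3 (Site C): n = 567; a·d/n = 24·294/567 = 12.4444; b·c/n = 233·16/567 = 6.5750
OR_MH = (40.9442 + 62.6677 + 12.4444) / (16.8926 + 15.4400 + 6.5750) = 116.0564 / 38.9075 = 2.98288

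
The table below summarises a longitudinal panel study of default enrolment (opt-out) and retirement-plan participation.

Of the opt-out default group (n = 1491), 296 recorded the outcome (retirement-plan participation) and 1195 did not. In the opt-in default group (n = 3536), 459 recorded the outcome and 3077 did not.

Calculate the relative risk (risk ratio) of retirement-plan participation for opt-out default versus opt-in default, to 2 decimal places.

From the description: a = 296, b = 1195, c = 459, d = 3077.
Risk in exposed = 296/1491 = 0.19852; risk in unexposed = 459/3536 = 0.12981.
RR = 0.19852 / 0.12981 = 1.52937
The risk among the exposed is 1.53 times that among the unexposed.

1.53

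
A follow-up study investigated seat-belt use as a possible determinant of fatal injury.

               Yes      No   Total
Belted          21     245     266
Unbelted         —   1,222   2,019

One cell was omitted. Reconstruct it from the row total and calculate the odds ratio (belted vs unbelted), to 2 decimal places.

0.13

The missing cell is in the unexposed row: 2019 − 1222 = 797.
So a = 21, b = 245, c = 797, d = 1222.
OR = (a·d)/(b·c) = (21 × 1222) / (245 × 797) = 25662 / 195265 = 0.13142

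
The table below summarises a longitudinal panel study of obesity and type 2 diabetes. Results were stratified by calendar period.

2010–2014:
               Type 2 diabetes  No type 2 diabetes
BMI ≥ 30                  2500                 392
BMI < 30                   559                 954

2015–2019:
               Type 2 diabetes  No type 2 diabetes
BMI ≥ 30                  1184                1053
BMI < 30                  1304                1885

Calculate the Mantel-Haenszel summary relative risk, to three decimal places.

RR_MH = Σ(aᵢ·n₀ᵢ/nᵢ) / Σ(cᵢ·n₁ᵢ/nᵢ), with n₁ᵢ = aᵢ+bᵢ (exposed), n₀ᵢ = cᵢ+dᵢ (unexposed), nᵢ = n₁ᵢ+n₀ᵢ.
Stratum 1 (2010–2014): n₁ = 2892, n₀ = 1513, n = 4405; a·n₀/n = 2500·1513/4405 = 858.6833; c·n₁/n = 559·2892/4405 = 366.9984
Stratum 2 (2015–2019): n₁ = 2237, n₀ = 3189, n = 5426; a·n₀/n = 1184·3189/5426 = 695.8673; c·n₁/n = 1304·2237/5426 = 537.6056
RR_MH = (858.6833 + 695.8673) / (366.9984 + 537.6056) = 1554.5506 / 904.6040 = 1.71849

1.718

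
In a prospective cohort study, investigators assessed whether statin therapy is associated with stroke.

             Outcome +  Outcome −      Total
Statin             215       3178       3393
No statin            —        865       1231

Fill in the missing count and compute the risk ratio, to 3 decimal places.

The missing cell is in the unexposed row: 1231 − 865 = 366.
So a = 215, b = 3178, c = 366, d = 865.
RR = [a/(a+b)] / [c/(c+d)] = (215/3393) / (366/1231) = 0.06337/0.29732 = 0.21312

0.213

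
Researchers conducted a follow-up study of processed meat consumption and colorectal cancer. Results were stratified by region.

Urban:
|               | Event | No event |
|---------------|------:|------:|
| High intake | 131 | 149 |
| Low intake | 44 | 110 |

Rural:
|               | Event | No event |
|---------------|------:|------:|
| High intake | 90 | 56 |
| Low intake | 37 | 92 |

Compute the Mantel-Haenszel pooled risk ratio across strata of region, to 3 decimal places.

RR_MH = Σ(aᵢ·n₀ᵢ/nᵢ) / Σ(cᵢ·n₁ᵢ/nᵢ), with n₁ᵢ = aᵢ+bᵢ (exposed), n₀ᵢ = cᵢ+dᵢ (unexposed), nᵢ = n₁ᵢ+n₀ᵢ.
Stratum 1 (Urban): n₁ = 280, n₀ = 154, n = 434; a·n₀/n = 131·154/434 = 46.4839; c·n₁/n = 44·280/434 = 28.3871
Stratum 2 (Rural): n₁ = 146, n₀ = 129, n = 275; a·n₀/n = 90·129/275 = 42.2182; c·n₁/n = 37·146/275 = 19.6436
RR_MH = (46.4839 + 42.2182) / (28.3871 + 19.6436) = 88.7021 / 48.0307 = 1.84678

1.847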